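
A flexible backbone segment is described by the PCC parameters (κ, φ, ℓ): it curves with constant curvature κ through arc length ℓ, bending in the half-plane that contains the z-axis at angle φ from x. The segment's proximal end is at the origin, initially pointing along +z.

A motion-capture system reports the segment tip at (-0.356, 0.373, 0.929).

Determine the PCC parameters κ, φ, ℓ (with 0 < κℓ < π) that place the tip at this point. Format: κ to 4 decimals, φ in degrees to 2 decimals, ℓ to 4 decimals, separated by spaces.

0.9135 133.66 1.1094

ρ = √(x²+y²) = √(-0.356² + 0.373²) = 0.51562
φ = atan2(y, x) mod 360° = atan2(0.373, -0.356) = 133.6641°
|p|² = ρ² + z² = 0.51562² + 0.929² = 1.12891
κ = 2ρ / |p|² = 2×0.51562 / 1.12891 = 0.91349
θ = 2·atan2(ρ, z) = 2·atan2(0.51562, 0.929) = 1.01339 rad
ℓ = θ/κ = 1.01339/0.91349 = 1.10936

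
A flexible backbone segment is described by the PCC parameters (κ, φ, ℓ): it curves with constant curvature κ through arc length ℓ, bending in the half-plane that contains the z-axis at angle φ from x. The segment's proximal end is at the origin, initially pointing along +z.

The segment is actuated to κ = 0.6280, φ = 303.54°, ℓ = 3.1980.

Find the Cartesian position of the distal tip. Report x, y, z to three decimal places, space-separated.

1.253 -1.890 1.442

θ = κ·ℓ = 0.6280 × 3.1980 = 2.00834 rad
ρ = (1 − cos θ)/κ = (1 − -0.42372)/0.6280 = 2.26707
z = sin θ / κ = 0.90579/0.6280 = 1.44235
x = ρ cos φ = 2.26707 × cos(303.54°) = 1.25260
y = ρ sin φ = 2.26707 × sin(303.54°) = -1.88960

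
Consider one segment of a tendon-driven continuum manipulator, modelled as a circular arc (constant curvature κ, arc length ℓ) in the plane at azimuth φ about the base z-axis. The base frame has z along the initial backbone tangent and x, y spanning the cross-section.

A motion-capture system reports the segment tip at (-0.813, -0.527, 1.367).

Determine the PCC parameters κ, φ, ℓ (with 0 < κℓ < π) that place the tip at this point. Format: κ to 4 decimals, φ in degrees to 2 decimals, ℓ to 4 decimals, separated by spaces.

ρ = √(x²+y²) = √(-0.813² + -0.527²) = 0.96886
φ = atan2(y, x) mod 360° = atan2(-0.527, -0.813) = 212.9520°
|p|² = ρ² + z² = 0.96886² + 1.367² = 2.80739
κ = 2ρ / |p|² = 2×0.96886 / 2.80739 = 0.69022
θ = 2·atan2(ρ, z) = 2·atan2(0.96886, 1.367) = 1.23315 rad
ℓ = θ/κ = 1.23315/0.69022 = 1.78659

0.6902 212.95 1.7866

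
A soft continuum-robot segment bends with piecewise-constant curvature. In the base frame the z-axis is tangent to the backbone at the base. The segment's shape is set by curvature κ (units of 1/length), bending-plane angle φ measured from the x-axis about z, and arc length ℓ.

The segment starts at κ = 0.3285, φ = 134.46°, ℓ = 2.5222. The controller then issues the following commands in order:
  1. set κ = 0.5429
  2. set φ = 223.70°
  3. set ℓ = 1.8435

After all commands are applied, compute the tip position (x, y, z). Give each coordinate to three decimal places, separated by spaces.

-0.613 -0.586 1.551

initial: κ=0.3285, φ=134.46°, ℓ=2.5222
cmd 1: set κ=0.5429 → (κ,φ,ℓ)=(0.5429,134.46°,2.5222) → tip=(-1.0319,1.0516,1.8047)
cmd 2: set φ=223.70° → (κ,φ,ℓ)=(0.5429,223.70°,2.5222) → tip=(-1.0652,-1.0179,1.8047)
cmd 3: set ℓ=1.8435 → (κ,φ,ℓ)=(0.5429,223.70°,1.8435) → tip=(-0.6131,-0.5859,1.5508)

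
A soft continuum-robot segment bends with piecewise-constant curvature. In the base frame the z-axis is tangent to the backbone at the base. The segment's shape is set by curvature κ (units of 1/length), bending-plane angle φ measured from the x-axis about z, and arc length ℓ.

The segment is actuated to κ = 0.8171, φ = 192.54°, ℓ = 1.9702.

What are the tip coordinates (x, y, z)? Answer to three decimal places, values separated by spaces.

θ = κ·ℓ = 0.8171 × 1.9702 = 1.60985 rad
ρ = (1 − cos θ)/κ = (1 − -0.03904)/0.8171 = 1.27162
z = sin θ / κ = 0.99924/0.8171 = 1.22291
x = ρ cos φ = 1.27162 × cos(192.54°) = -1.24129
y = ρ sin φ = 1.27162 × sin(192.54°) = -0.27610

-1.241 -0.276 1.223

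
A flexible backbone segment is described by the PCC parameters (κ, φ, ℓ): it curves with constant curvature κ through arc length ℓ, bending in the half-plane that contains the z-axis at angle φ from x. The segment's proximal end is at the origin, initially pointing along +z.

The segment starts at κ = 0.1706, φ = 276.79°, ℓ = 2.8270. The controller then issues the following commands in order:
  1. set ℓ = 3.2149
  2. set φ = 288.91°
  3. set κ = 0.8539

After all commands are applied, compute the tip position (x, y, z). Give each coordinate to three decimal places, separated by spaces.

initial: κ=0.1706, φ=276.79°, ℓ=2.8270
cmd 1: set ℓ=3.2149 → (κ,φ,ℓ)=(0.1706,276.79°,3.2149) → tip=(0.1016,-0.8537,3.0561)
cmd 2: set φ=288.91° → (κ,φ,ℓ)=(0.1706,288.91°,3.2149) → tip=(0.2786,-0.8133,3.0561)
cmd 3: set κ=0.8539 → (κ,φ,ℓ)=(0.8539,288.91°,3.2149) → tip=(0.7296,-2.1299,0.4521)

0.730 -2.130 0.452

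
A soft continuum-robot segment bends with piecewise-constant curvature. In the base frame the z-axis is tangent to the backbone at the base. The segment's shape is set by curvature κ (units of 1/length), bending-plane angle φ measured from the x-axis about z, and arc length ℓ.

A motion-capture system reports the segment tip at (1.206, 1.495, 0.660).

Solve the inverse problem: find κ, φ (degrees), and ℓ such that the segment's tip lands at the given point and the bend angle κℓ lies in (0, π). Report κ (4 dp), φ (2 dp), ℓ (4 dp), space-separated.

ρ = √(x²+y²) = √(1.206² + 1.495²) = 1.92080
φ = atan2(y, x) mod 360° = atan2(1.495, 1.206) = 51.1073°
|p|² = ρ² + z² = 1.92080² + 0.660² = 4.12506
κ = 2ρ / |p|² = 2×1.92080 / 4.12506 = 0.93128
θ = 2·atan2(ρ, z) = 2·atan2(1.92080, 0.660) = 2.47966 rad
ℓ = θ/κ = 2.47966/0.93128 = 2.66263

0.9313 51.11 2.6626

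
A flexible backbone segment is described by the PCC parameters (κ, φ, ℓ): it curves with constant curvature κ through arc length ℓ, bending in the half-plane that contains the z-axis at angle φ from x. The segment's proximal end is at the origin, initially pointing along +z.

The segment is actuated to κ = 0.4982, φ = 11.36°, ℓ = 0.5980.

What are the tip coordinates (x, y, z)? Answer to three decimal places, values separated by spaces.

θ = κ·ℓ = 0.4982 × 0.5980 = 0.29792 rad
ρ = (1 − cos θ)/κ = (1 − 0.95595)/0.4982 = 0.08842
z = sin θ / κ = 0.29354/0.4982 = 0.58919
x = ρ cos φ = 0.08842 × cos(11.36°) = 0.08669
y = ρ sin φ = 0.08842 × sin(11.36°) = 0.01742

0.087 0.017 0.589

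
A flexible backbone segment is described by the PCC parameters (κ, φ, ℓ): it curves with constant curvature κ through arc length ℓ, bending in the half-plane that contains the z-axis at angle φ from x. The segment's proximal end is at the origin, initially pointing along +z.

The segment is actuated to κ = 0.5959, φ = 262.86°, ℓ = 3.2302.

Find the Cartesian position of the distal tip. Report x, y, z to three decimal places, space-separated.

θ = κ·ℓ = 0.5959 × 3.2302 = 1.92488 rad
ρ = (1 − cos θ)/κ = (1 − -0.34673)/0.5959 = 2.25999
z = sin θ / κ = 0.93797/0.5959 = 1.57403
x = ρ cos φ = 2.25999 × cos(262.86°) = -0.28090
y = ρ sin φ = 2.25999 × sin(262.86°) = -2.24246

-0.281 -2.242 1.574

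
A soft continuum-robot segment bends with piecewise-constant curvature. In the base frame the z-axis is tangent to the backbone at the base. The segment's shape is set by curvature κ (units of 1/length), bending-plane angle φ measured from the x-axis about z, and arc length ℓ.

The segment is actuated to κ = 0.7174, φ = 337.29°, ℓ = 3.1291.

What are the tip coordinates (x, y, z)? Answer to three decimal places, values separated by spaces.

2.088 -0.874 1.089

θ = κ·ℓ = 0.7174 × 3.1291 = 2.24482 rad
ρ = (1 − cos θ)/κ = (1 − -0.62413)/0.7174 = 2.26391
z = sin θ / κ = 0.78132/0.7174 = 1.08910
x = ρ cos φ = 2.26391 × cos(337.29°) = 2.08839
y = ρ sin φ = 2.26391 × sin(337.29°) = -0.87402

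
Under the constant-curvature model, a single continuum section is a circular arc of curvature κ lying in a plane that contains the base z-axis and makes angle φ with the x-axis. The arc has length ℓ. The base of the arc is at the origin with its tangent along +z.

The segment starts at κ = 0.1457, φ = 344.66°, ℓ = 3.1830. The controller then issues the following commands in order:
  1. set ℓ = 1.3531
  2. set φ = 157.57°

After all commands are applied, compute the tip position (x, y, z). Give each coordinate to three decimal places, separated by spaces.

initial: κ=0.1457, φ=344.66°, ℓ=3.1830
cmd 1: set ℓ=1.3531 → (κ,φ,ℓ)=(0.1457,344.66°,1.3531) → tip=(0.1282,-0.0352,1.3444)
cmd 2: set φ=157.57° → (κ,φ,ℓ)=(0.1457,157.57°,1.3531) → tip=(-0.1229,0.0507,1.3444)

-0.123 0.051 1.344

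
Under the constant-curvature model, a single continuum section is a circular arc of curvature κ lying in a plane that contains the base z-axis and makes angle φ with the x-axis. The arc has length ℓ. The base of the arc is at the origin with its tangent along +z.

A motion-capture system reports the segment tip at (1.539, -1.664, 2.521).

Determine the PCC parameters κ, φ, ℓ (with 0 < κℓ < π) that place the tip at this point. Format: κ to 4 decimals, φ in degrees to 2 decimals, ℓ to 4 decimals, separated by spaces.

0.3944 312.77 3.7132

ρ = √(x²+y²) = √(1.539² + -1.664²) = 2.26659
φ = atan2(y, x) mod 360° = atan2(-1.664, 1.539) = 312.7651°
|p|² = ρ² + z² = 2.26659² + 2.521² = 11.49286
κ = 2ρ / |p|² = 2×2.26659 / 11.49286 = 0.39443
θ = 2·atan2(ρ, z) = 2·atan2(2.26659, 2.521) = 1.46462 rad
ℓ = θ/κ = 1.46462/0.39443 = 3.71321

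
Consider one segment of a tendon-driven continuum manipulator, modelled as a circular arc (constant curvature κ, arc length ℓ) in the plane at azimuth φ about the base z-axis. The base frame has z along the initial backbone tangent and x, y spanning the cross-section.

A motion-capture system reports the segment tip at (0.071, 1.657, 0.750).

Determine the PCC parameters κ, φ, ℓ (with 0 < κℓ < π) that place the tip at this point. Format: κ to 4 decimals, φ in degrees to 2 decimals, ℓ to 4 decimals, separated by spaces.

ρ = √(x²+y²) = √(0.071² + 1.657²) = 1.65852
φ = atan2(y, x) mod 360° = atan2(1.657, 0.071) = 87.5465°
|p|² = ρ² + z² = 1.65852² + 0.750² = 3.31319
κ = 2ρ / |p|² = 2×1.65852 / 3.31319 = 1.00116
θ = 2·atan2(ρ, z) = 2·atan2(1.65852, 0.750) = 2.29221 rad
ℓ = θ/κ = 2.29221/1.00116 = 2.28955

1.0012 87.55 2.2896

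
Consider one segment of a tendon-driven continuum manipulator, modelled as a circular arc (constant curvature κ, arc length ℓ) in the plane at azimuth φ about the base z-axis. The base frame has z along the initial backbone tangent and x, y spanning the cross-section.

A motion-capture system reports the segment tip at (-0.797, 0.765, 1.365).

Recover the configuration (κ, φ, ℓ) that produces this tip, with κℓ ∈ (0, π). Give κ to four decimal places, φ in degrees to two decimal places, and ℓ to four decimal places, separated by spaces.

ρ = √(x²+y²) = √(-0.797² + 0.765²) = 1.10473
φ = atan2(y, x) mod 360° = atan2(0.765, -0.797) = 136.1736°
|p|² = ρ² + z² = 1.10473² + 1.365² = 3.08366
κ = 2ρ / |p|² = 2×1.10473 / 3.08366 = 0.71651
θ = 2·atan2(ρ, z) = 2·atan2(1.10473, 1.365) = 1.36081 rad
ℓ = θ/κ = 1.36081/0.71651 = 1.89922

0.7165 136.17 1.8992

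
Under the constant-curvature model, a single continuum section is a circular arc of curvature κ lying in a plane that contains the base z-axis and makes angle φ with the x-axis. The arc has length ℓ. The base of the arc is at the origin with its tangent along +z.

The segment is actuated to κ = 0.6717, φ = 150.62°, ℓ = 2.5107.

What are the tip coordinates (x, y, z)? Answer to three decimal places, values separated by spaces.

-1.447 0.815 1.479

θ = κ·ℓ = 0.6717 × 2.5107 = 1.68644 rad
ρ = (1 − cos θ)/κ = (1 − -0.11538)/0.6717 = 1.66054
z = sin θ / κ = 0.99332/0.6717 = 1.47882
x = ρ cos φ = 1.66054 × cos(150.62°) = -1.44697
y = ρ sin φ = 1.66054 × sin(150.62°) = 0.81466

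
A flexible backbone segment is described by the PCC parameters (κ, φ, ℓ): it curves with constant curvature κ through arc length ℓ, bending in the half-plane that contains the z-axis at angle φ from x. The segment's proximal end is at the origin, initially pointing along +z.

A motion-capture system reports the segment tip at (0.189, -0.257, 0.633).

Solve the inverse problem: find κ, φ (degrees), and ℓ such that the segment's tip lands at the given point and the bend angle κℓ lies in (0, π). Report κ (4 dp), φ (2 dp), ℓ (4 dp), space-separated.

1.2698 306.33 0.7353

ρ = √(x²+y²) = √(0.189² + -0.257²) = 0.31901
φ = atan2(y, x) mod 360° = atan2(-0.257, 0.189) = 306.3311°
|p|² = ρ² + z² = 0.31901² + 0.633² = 0.50246
κ = 2ρ / |p|² = 2×0.31901 / 0.50246 = 1.26981
θ = 2·atan2(ρ, z) = 2·atan2(0.31901, 0.633) = 0.93364 rad
ℓ = θ/κ = 0.93364/1.26981 = 0.73526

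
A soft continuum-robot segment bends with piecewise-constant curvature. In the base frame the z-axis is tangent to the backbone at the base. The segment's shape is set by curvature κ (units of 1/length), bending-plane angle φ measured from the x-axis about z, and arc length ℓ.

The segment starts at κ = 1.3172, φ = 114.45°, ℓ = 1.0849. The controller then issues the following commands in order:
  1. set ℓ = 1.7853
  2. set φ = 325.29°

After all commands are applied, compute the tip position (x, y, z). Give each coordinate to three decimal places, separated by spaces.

1.063 -0.737 0.539

initial: κ=1.3172, φ=114.45°, ℓ=1.0849
cmd 1: set ℓ=1.7853 → (κ,φ,ℓ)=(1.3172,114.45°,1.7853) → tip=(-0.5354,1.1775,0.5393)
cmd 2: set φ=325.29° → (κ,φ,ℓ)=(1.3172,325.29°,1.7853) → tip=(1.0633,-0.7366,0.5393)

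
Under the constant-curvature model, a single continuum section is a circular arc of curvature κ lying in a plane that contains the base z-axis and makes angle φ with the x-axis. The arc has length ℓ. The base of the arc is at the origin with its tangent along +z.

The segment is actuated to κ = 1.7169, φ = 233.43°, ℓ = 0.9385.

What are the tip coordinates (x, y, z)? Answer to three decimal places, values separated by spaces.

θ = κ·ℓ = 1.7169 × 0.9385 = 1.61131 rad
ρ = (1 − cos θ)/κ = (1 − -0.04050)/1.7169 = 0.60604
z = sin θ / κ = 0.99918/1.7169 = 0.58197
x = ρ cos φ = 0.60604 × cos(233.43°) = -0.36108
y = ρ sin φ = 0.60604 × sin(233.43°) = -0.48673

-0.361 -0.487 0.582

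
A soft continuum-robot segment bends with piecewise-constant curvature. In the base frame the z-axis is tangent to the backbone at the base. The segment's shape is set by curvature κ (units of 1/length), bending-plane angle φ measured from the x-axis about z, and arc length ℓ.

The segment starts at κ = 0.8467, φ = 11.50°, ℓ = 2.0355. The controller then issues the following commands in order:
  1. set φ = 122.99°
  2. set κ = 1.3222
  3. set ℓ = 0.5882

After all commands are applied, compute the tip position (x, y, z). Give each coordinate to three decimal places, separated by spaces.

-0.118 0.182 0.531

initial: κ=0.8467, φ=11.50°, ℓ=2.0355
cmd 1: set φ=122.99° → (κ,φ,ℓ)=(0.8467,122.99°,2.0355) → tip=(-0.7409,1.1413,1.1673)
cmd 2: set κ=1.3222 → (κ,φ,ℓ)=(1.3222,122.99°,2.0355) → tip=(-0.7826,1.2055,0.3291)
cmd 3: set ℓ=0.5882 → (κ,φ,ℓ)=(1.3222,122.99°,0.5882) → tip=(-0.1184,0.1824,0.5307)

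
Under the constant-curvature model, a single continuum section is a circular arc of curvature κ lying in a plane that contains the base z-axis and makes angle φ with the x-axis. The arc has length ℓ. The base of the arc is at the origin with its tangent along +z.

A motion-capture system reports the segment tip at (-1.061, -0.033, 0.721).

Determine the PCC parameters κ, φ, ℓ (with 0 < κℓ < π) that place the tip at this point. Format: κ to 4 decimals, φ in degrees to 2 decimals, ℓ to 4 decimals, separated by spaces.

ρ = √(x²+y²) = √(-1.061² + -0.033²) = 1.06151
φ = atan2(y, x) mod 360° = atan2(-0.033, -1.061) = 181.7815°
|p|² = ρ² + z² = 1.06151² + 0.721² = 1.64665
κ = 2ρ / |p|² = 2×1.06151 / 1.64665 = 1.28930
θ = 2·atan2(ρ, z) = 2·atan2(1.06151, 0.721) = 1.94831 rad
ℓ = θ/κ = 1.94831/1.28930 = 1.51114

1.2893 181.78 1.5111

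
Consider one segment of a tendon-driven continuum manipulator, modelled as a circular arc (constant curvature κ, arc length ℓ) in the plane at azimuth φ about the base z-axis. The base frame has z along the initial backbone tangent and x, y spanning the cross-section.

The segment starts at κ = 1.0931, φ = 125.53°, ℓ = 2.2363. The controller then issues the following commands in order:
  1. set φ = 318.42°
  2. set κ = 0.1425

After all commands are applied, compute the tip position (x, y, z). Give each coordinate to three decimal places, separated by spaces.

initial: κ=1.0931, φ=125.53°, ℓ=2.2363
cmd 1: set φ=318.42° → (κ,φ,ℓ)=(1.0931,318.42°,2.2363) → tip=(1.2090,-1.0726,0.5873)
cmd 2: set κ=0.1425 → (κ,φ,ℓ)=(0.1425,318.42°,2.2363) → tip=(0.2643,-0.2345,2.1986)

0.264 -0.234 2.199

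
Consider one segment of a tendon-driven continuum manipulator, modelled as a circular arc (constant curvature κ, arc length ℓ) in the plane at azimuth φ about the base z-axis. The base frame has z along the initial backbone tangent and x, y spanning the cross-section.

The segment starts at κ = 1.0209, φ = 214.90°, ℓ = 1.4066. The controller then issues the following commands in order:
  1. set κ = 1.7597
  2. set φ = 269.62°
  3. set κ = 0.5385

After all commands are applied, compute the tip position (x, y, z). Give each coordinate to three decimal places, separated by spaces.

-0.003 -0.508 1.276

initial: κ=1.0209, φ=214.90°, ℓ=1.4066
cmd 1: set κ=1.7597 → (κ,φ,ℓ)=(1.7597,214.90°,1.4066) → tip=(-0.8324,-0.5807,0.3513)
cmd 2: set φ=269.62° → (κ,φ,ℓ)=(1.7597,269.62°,1.4066) → tip=(-0.0067,-1.0150,0.3513)
cmd 3: set κ=0.5385 → (κ,φ,ℓ)=(0.5385,269.62°,1.4066) → tip=(-0.0034,-0.5077,1.2759)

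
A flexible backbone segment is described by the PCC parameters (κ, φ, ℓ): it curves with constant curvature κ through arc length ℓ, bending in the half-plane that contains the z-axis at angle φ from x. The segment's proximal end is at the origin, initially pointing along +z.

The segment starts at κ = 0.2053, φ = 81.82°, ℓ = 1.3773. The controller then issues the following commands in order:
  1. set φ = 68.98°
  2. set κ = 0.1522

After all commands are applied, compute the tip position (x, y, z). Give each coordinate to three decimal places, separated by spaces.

initial: κ=0.2053, φ=81.82°, ℓ=1.3773
cmd 1: set φ=68.98° → (κ,φ,ℓ)=(0.2053,68.98°,1.3773) → tip=(0.0694,0.1806,1.3590)
cmd 2: set κ=0.1522 → (κ,φ,ℓ)=(0.1522,68.98°,1.3773) → tip=(0.0516,0.1343,1.3672)

0.052 0.134 1.367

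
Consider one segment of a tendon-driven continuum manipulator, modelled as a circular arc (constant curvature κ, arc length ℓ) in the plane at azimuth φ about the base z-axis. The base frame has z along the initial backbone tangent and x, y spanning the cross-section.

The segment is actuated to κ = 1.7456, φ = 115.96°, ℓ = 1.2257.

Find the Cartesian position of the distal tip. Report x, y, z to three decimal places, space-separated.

-0.386 0.792 0.483

θ = κ·ℓ = 1.7456 × 1.2257 = 2.13958 rad
ρ = (1 − cos θ)/κ = (1 − -0.53861)/1.7456 = 0.88142
z = sin θ / κ = 0.84256/1.7456 = 0.48267
x = ρ cos φ = 0.88142 × cos(115.96°) = -0.38584
y = ρ sin φ = 0.88142 × sin(115.96°) = 0.79249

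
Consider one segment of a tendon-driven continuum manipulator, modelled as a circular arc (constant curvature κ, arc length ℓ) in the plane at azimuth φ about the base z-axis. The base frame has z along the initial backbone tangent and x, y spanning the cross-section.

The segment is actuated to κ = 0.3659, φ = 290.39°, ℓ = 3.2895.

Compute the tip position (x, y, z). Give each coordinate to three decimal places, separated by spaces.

0.610 -1.642 2.551

θ = κ·ℓ = 0.3659 × 3.2895 = 1.20363 rad
ρ = (1 − cos θ)/κ = (1 − 0.35897)/0.3659 = 1.75192
z = sin θ / κ = 0.93335/0.3659 = 2.55083
x = ρ cos φ = 1.75192 × cos(290.39°) = 0.61038
y = ρ sin φ = 1.75192 × sin(290.39°) = -1.64215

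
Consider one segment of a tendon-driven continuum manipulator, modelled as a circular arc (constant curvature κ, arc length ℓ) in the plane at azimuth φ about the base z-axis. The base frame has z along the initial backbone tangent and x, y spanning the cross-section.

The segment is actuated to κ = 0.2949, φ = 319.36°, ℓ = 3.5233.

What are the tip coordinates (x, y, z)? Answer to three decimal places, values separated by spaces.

1.268 -1.089 2.923

θ = κ·ℓ = 0.2949 × 3.5233 = 1.03902 rad
ρ = (1 − cos θ)/κ = (1 − 0.50706)/0.2949 = 1.67154
z = sin θ / κ = 0.86191/0.2949 = 2.92271
x = ρ cos φ = 1.67154 × cos(319.36°) = 1.26839
y = ρ sin φ = 1.67154 × sin(319.36°) = -1.08868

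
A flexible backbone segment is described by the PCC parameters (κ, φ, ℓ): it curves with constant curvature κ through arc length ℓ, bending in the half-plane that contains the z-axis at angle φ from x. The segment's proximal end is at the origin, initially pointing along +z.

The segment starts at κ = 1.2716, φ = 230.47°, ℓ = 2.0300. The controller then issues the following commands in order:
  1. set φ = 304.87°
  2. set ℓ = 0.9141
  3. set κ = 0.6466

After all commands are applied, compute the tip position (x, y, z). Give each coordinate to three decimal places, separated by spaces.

initial: κ=1.2716, φ=230.47°, ℓ=2.0300
cmd 1: set φ=304.87° → (κ,φ,ℓ)=(1.2716,304.87°,2.0300) → tip=(0.8305,-1.1918,0.4179)
cmd 2: set ℓ=0.9141 → (κ,φ,ℓ)=(1.2716,304.87°,0.9141) → tip=(0.2710,-0.3890,0.7217)
cmd 3: set κ=0.6466 → (κ,φ,ℓ)=(0.6466,304.87°,0.9141) → tip=(0.1500,-0.2153,0.8618)

0.150 -0.215 0.862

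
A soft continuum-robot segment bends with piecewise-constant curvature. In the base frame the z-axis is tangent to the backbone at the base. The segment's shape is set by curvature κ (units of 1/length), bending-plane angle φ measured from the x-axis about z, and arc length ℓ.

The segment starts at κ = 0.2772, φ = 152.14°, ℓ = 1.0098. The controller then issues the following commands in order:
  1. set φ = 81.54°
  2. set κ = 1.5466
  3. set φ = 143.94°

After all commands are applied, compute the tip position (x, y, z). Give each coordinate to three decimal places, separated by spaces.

initial: κ=0.2772, φ=152.14°, ℓ=1.0098
cmd 1: set φ=81.54° → (κ,φ,ℓ)=(0.2772,81.54°,1.0098) → tip=(0.0207,0.1389,0.9967)
cmd 2: set κ=1.5466 → (κ,φ,ℓ)=(1.5466,81.54°,1.0098) → tip=(0.0943,0.6338,0.6466)
cmd 3: set φ=143.94° → (κ,φ,ℓ)=(1.5466,143.94°,1.0098) → tip=(-0.5180,0.3772,0.6466)

-0.518 0.377 0.647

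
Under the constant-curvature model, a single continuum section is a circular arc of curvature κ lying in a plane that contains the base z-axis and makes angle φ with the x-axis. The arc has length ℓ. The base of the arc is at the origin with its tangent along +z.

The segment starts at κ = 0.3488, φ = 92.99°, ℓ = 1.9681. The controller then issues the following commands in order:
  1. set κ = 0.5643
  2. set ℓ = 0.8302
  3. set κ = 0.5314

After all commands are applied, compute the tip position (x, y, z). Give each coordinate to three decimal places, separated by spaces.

initial: κ=0.3488, φ=92.99°, ℓ=1.9681
cmd 1: set κ=0.5643 → (κ,φ,ℓ)=(0.5643,92.99°,1.9681) → tip=(-0.0514,0.9837,1.5877)
cmd 2: set ℓ=0.8302 → (κ,φ,ℓ)=(0.5643,92.99°,0.8302) → tip=(-0.0100,0.1907,0.8002)
cmd 3: set κ=0.5314 → (κ,φ,ℓ)=(0.5314,92.99°,0.8302) → tip=(-0.0094,0.1799,0.8035)

-0.009 0.180 0.804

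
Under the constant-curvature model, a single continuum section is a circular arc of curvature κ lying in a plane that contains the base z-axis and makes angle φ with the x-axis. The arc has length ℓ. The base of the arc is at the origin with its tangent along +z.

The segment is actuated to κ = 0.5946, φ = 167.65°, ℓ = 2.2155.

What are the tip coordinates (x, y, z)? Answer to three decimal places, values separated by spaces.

θ = κ·ℓ = 0.5946 × 2.2155 = 1.31734 rad
ρ = (1 − cos θ)/κ = (1 − 0.25075)/0.5946 = 1.26008
z = sin θ / κ = 0.96805/0.5946 = 1.62807
x = ρ cos φ = 1.26008 × cos(167.65°) = -1.23092
y = ρ sin φ = 1.26008 × sin(167.65°) = 0.26951

-1.231 0.270 1.628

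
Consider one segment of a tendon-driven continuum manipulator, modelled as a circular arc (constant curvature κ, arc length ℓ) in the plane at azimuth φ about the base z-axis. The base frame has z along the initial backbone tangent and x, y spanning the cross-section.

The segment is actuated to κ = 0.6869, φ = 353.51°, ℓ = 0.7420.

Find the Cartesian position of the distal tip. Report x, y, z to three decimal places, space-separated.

0.184 -0.021 0.710

θ = κ·ℓ = 0.6869 × 0.7420 = 0.50968 rad
ρ = (1 − cos θ)/κ = (1 − 0.87290)/0.6869 = 0.18503
z = sin θ / κ = 0.48790/0.6869 = 0.71029
x = ρ cos φ = 0.18503 × cos(353.51°) = 0.18385
y = ρ sin φ = 0.18503 × sin(353.51°) = -0.02091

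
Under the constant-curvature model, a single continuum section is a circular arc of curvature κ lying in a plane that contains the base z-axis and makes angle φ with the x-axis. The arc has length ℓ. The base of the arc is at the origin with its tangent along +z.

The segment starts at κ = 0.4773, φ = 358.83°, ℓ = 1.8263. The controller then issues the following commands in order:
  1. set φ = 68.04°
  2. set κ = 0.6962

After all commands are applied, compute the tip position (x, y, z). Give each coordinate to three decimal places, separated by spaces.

initial: κ=0.4773, φ=358.83°, ℓ=1.8263
cmd 1: set φ=68.04° → (κ,φ,ℓ)=(0.4773,68.04°,1.8263) → tip=(0.2793,0.6927,1.6036)
cmd 2: set κ=0.6962 → (κ,φ,ℓ)=(0.6962,68.04°,1.8263) → tip=(0.3788,0.9393,1.3725)

0.379 0.939 1.373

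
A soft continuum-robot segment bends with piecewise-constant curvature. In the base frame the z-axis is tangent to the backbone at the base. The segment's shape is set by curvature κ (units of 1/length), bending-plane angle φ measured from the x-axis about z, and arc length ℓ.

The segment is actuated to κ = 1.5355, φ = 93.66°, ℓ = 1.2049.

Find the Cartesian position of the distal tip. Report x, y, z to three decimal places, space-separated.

-0.053 0.829 0.626

θ = κ·ℓ = 1.5355 × 1.2049 = 1.85012 rad
ρ = (1 − cos θ)/κ = (1 − -0.27571)/1.5355 = 0.83081
z = sin θ / κ = 0.96124/1.5355 = 0.62601
x = ρ cos φ = 0.83081 × cos(93.66°) = -0.05304
y = ρ sin φ = 0.83081 × sin(93.66°) = 0.82912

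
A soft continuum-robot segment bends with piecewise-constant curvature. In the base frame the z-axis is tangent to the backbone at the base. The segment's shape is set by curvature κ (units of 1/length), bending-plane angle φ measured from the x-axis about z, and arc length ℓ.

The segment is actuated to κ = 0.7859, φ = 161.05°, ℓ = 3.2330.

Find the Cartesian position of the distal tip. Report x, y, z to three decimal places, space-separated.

-2.196 0.754 0.719

θ = κ·ℓ = 0.7859 × 3.2330 = 2.54081 rad
ρ = (1 − cos θ)/κ = (1 − -0.82490)/0.7859 = 2.32205
z = sin θ / κ = 0.56528/0.7859 = 0.71928
x = ρ cos φ = 2.32205 × cos(161.05°) = -2.19620
y = ρ sin φ = 2.32205 × sin(161.05°) = 0.75407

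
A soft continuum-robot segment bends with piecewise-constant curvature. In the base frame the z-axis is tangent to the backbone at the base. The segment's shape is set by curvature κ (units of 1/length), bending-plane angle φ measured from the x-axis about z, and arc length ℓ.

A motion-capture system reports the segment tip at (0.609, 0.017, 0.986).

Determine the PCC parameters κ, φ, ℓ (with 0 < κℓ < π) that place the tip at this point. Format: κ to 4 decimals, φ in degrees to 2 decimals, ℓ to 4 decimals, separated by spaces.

ρ = √(x²+y²) = √(0.609² + 0.017²) = 0.60924
φ = atan2(y, x) mod 360° = atan2(0.017, 0.609) = 1.5990°
|p|² = ρ² + z² = 0.60924² + 0.986² = 1.34337
κ = 2ρ / |p|² = 2×0.60924 / 1.34337 = 0.90703
θ = 2·atan2(ρ, z) = 2·atan2(0.60924, 0.986) = 1.10694 rad
ℓ = θ/κ = 1.10694/0.90703 = 1.22040

0.9070 1.60 1.2204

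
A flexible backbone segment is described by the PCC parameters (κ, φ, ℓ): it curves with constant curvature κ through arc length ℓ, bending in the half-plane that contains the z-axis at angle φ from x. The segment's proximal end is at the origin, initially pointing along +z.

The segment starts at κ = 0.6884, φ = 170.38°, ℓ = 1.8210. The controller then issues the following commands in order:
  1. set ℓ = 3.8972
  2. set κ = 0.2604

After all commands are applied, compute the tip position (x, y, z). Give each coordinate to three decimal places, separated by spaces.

-1.788 0.303 3.262

initial: κ=0.6884, φ=170.38°, ℓ=1.8210
cmd 1: set ℓ=3.8972 → (κ,φ,ℓ)=(0.6884,170.38°,3.8972) → tip=(-2.7163,0.4604,0.6433)
cmd 2: set κ=0.2604 → (κ,φ,ℓ)=(0.2604,170.38°,3.8972) → tip=(-1.7880,0.3031,3.2619)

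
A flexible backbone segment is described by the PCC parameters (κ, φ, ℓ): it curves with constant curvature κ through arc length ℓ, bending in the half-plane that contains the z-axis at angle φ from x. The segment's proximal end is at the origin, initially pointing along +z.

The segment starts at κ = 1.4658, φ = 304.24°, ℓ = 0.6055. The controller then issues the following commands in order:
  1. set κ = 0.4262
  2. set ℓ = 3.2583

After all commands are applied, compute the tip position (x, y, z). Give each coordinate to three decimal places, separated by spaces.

1.081 -1.588 2.308

initial: κ=1.4658, φ=304.24°, ℓ=0.6055
cmd 1: set κ=0.4262 → (κ,φ,ℓ)=(0.4262,304.24°,0.6055) → tip=(0.0437,-0.0642,0.5988)
cmd 2: set ℓ=3.2583 → (κ,φ,ℓ)=(0.4262,304.24°,3.2583) → tip=(1.0811,-1.5884,2.3075)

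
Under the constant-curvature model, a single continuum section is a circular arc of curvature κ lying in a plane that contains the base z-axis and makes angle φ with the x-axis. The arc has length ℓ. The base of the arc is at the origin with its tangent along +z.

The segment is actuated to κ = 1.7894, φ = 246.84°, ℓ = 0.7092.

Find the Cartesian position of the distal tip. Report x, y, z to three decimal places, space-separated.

-0.154 -0.361 0.534

θ = κ·ℓ = 1.7894 × 0.7092 = 1.26904 rad
ρ = (1 − cos θ)/κ = (1 − 0.29720)/1.7894 = 0.39276
z = sin θ / κ = 0.95482/1.7894 = 0.53360
x = ρ cos φ = 0.39276 × cos(246.84°) = -0.15447
y = ρ sin φ = 0.39276 × sin(246.84°) = -0.36111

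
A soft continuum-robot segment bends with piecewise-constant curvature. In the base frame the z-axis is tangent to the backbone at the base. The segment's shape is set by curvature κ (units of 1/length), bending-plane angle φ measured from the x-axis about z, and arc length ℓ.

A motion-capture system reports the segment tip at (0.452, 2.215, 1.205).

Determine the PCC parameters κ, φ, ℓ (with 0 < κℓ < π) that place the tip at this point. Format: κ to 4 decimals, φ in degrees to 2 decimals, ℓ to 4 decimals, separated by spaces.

ρ = √(x²+y²) = √(0.452² + 2.215²) = 2.26065
φ = atan2(y, x) mod 360° = atan2(2.215, 0.452) = 78.4664°
|p|² = ρ² + z² = 2.26065² + 1.205² = 6.56255
κ = 2ρ / |p|² = 2×2.26065 / 6.56255 = 0.68895
θ = 2·atan2(ρ, z) = 2·atan2(2.26065, 1.205) = 2.16215 rad
ℓ = θ/κ = 2.16215/0.68895 = 3.13830

0.6890 78.47 3.1383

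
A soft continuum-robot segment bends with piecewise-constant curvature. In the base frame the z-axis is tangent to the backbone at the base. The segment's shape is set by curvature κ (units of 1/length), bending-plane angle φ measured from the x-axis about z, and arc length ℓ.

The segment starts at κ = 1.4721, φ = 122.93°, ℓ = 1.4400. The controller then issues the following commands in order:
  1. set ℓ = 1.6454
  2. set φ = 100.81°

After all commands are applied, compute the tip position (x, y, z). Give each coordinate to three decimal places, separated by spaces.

-0.223 1.169 0.448

initial: κ=1.4721, φ=122.93°, ℓ=1.4400
cmd 1: set ℓ=1.6454 → (κ,φ,ℓ)=(1.4721,122.93°,1.6454) → tip=(-0.6470,0.9990,0.4476)
cmd 2: set φ=100.81° → (κ,φ,ℓ)=(1.4721,100.81°,1.6454) → tip=(-0.2232,1.1692,0.4476)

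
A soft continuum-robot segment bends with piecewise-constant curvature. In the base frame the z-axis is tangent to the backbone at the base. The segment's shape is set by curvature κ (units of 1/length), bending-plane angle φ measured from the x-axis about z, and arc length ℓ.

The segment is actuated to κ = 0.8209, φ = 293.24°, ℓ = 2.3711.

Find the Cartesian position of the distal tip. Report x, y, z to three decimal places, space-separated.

θ = κ·ℓ = 0.8209 × 2.3711 = 1.94644 rad
ρ = (1 − cos θ)/κ = (1 − -0.36687)/0.8209 = 1.66508
z = sin θ / κ = 0.93027/0.8209 = 1.13324
x = ρ cos φ = 1.66508 × cos(293.24°) = 0.65701
y = ρ sin φ = 1.66508 × sin(293.24°) = -1.52998

0.657 -1.530 1.133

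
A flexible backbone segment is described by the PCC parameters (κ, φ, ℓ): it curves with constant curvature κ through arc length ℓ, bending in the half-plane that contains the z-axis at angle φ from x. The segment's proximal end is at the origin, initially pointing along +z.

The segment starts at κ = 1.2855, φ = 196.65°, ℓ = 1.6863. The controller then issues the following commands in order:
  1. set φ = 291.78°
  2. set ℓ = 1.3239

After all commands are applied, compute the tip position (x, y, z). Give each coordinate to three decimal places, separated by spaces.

0.326 -0.817 0.771

initial: κ=1.2855, φ=196.65°, ℓ=1.6863
cmd 1: set φ=291.78° → (κ,φ,ℓ)=(1.2855,291.78°,1.6863) → tip=(0.4509,-1.1284,0.6434)
cmd 2: set ℓ=1.3239 → (κ,φ,ℓ)=(1.2855,291.78°,1.3239) → tip=(0.3264,-0.8168,0.7712)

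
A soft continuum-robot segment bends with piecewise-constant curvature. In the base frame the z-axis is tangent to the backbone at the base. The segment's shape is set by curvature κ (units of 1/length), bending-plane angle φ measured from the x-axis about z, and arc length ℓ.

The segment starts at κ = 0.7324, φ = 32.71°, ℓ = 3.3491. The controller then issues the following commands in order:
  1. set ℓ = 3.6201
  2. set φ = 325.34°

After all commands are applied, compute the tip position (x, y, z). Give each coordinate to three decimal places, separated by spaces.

initial: κ=0.7324, φ=32.71°, ℓ=3.3491
cmd 1: set ℓ=3.6201 → (κ,φ,ℓ)=(0.7324,32.71°,3.6201) → tip=(2.1624,1.3888,0.6429)
cmd 2: set φ=325.34° → (κ,φ,ℓ)=(0.7324,325.34°,3.6201) → tip=(2.1139,-1.4615,0.6429)

2.114 -1.462 0.643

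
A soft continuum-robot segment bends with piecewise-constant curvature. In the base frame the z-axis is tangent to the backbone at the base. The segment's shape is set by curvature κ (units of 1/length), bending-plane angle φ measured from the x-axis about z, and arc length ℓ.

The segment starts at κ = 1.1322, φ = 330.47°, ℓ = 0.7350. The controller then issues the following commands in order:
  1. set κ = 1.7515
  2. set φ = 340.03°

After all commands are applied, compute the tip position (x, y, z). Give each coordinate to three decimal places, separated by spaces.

0.387 -0.140 0.548

initial: κ=1.1322, φ=330.47°, ℓ=0.7350
cmd 1: set κ=1.7515 → (κ,φ,ℓ)=(1.7515,330.47°,0.7350) → tip=(0.3578,-0.2027,0.5482)
cmd 2: set φ=340.03° → (κ,φ,ℓ)=(1.7515,340.03°,0.7350) → tip=(0.3865,-0.1405,0.5482)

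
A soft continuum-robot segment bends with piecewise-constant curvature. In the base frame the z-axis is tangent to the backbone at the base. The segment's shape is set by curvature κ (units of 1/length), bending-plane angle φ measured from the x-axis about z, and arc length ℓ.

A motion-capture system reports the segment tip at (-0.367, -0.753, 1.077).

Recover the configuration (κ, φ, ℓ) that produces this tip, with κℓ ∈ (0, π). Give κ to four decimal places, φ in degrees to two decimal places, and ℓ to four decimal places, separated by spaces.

0.8999 244.02 1.4691

ρ = √(x²+y²) = √(-0.367² + -0.753²) = 0.83767
φ = atan2(y, x) mod 360° = atan2(-0.753, -0.367) = 244.0161°
|p|² = ρ² + z² = 0.83767² + 1.077² = 1.86163
κ = 2ρ / |p|² = 2×0.83767 / 1.86163 = 0.89994
θ = 2·atan2(ρ, z) = 2·atan2(0.83767, 1.077) = 1.32210 rad
ℓ = θ/κ = 1.32210/0.89994 = 1.46910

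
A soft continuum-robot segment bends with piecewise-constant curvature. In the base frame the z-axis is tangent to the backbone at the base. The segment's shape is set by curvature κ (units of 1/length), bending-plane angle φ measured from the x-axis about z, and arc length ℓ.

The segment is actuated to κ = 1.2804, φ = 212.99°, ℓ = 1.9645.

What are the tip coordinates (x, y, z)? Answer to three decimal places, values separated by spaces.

θ = κ·ℓ = 1.2804 × 1.9645 = 2.51535 rad
ρ = (1 − cos θ)/κ = (1 − -0.81023)/1.2804 = 1.41380
z = sin θ / κ = 0.58611/1.2804 = 0.45775
x = ρ cos φ = 1.41380 × cos(212.99°) = -1.18585
y = ρ sin φ = 1.41380 × sin(212.99°) = -0.76981

-1.186 -0.770 0.458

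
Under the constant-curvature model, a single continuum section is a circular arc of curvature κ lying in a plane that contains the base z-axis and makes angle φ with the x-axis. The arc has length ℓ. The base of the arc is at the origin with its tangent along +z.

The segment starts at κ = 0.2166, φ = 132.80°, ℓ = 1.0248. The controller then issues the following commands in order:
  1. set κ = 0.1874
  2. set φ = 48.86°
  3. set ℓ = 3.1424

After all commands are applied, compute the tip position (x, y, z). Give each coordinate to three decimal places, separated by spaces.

0.591 0.677 2.964

initial: κ=0.2166, φ=132.80°, ℓ=1.0248
cmd 1: set κ=0.1874 → (κ,φ,ℓ)=(0.1874,132.80°,1.0248) → tip=(-0.0667,0.0720,1.0185)
cmd 2: set φ=48.86° → (κ,φ,ℓ)=(0.1874,48.86°,1.0248) → tip=(0.0645,0.0739,1.0185)
cmd 3: set ℓ=3.1424 → (κ,φ,ℓ)=(0.1874,48.86°,3.1424) → tip=(0.5913,0.6769,2.9639)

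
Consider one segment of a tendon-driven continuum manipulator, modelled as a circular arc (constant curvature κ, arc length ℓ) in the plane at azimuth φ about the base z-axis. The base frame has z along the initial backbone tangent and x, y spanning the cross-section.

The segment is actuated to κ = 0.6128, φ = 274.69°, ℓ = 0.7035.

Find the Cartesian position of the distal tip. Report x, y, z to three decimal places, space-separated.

θ = κ·ℓ = 0.6128 × 0.7035 = 0.43110 rad
ρ = (1 − cos θ)/κ = (1 − 0.90850)/0.6128 = 0.14931
z = sin θ / κ = 0.41787/0.6128 = 0.68191
x = ρ cos φ = 0.14931 × cos(274.69°) = 0.01221
y = ρ sin φ = 0.14931 × sin(274.69°) = -0.14881

0.012 -0.149 0.682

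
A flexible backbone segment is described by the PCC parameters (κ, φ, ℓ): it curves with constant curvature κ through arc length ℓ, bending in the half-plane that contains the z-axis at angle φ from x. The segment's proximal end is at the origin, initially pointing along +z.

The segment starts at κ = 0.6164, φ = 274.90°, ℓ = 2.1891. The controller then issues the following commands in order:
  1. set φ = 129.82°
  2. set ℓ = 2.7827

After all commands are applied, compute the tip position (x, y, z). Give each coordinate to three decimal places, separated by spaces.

-1.188 1.425 1.605

initial: κ=0.6164, φ=274.90°, ℓ=2.1891
cmd 1: set φ=129.82° → (κ,φ,ℓ)=(0.6164,129.82°,2.1891) → tip=(-0.8107,0.9724,1.5827)
cmd 2: set ℓ=2.7827 → (κ,φ,ℓ)=(0.6164,129.82°,2.7827) → tip=(-1.1885,1.4254,1.6054)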